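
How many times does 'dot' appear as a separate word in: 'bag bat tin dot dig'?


Scanning each word for exact match 'dot':
  Word 1: 'bag' -> no
  Word 2: 'bat' -> no
  Word 3: 'tin' -> no
  Word 4: 'dot' -> MATCH
  Word 5: 'dig' -> no
Total matches: 1

1


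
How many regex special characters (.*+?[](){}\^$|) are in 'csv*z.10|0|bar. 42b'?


Regex special characters are: . * + ? [ ] ( ) { } \ ^ $ |
Scanning 'csv*z.10|0|bar. 42b':
  pos 3: '*' -> SPECIAL
  pos 5: '.' -> SPECIAL
  pos 8: '|' -> SPECIAL
  pos 10: '|' -> SPECIAL
  pos 14: '.' -> SPECIAL
Special chars found: ['*', '.', '|', '|', '.']
Total: 5

5


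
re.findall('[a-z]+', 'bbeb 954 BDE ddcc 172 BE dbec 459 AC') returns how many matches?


Pattern '[a-z]+' finds one or more lowercase letters.
Text: 'bbeb 954 BDE ddcc 172 BE dbec 459 AC'
Scanning for matches:
  Match 1: 'bbeb'
  Match 2: 'ddcc'
  Match 3: 'dbec'
Total matches: 3

3


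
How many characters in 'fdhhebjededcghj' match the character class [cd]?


Character class [cd] matches any of: {c, d}
Scanning string 'fdhhebjededcghj' character by character:
  pos 0: 'f' -> no
  pos 1: 'd' -> MATCH
  pos 2: 'h' -> no
  pos 3: 'h' -> no
  pos 4: 'e' -> no
  pos 5: 'b' -> no
  pos 6: 'j' -> no
  pos 7: 'e' -> no
  pos 8: 'd' -> MATCH
  pos 9: 'e' -> no
  pos 10: 'd' -> MATCH
  pos 11: 'c' -> MATCH
  pos 12: 'g' -> no
  pos 13: 'h' -> no
  pos 14: 'j' -> no
Total matches: 4

4


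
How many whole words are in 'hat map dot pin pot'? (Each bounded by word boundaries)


Word boundaries (\b) mark the start/end of each word.
Text: 'hat map dot pin pot'
Splitting by whitespace:
  Word 1: 'hat'
  Word 2: 'map'
  Word 3: 'dot'
  Word 4: 'pin'
  Word 5: 'pot'
Total whole words: 5

5


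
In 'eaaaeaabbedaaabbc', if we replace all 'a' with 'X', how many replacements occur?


re.sub('a', 'X', text) replaces every occurrence of 'a' with 'X'.
Text: 'eaaaeaabbedaaabbc'
Scanning for 'a':
  pos 1: 'a' -> replacement #1
  pos 2: 'a' -> replacement #2
  pos 3: 'a' -> replacement #3
  pos 5: 'a' -> replacement #4
  pos 6: 'a' -> replacement #5
  pos 11: 'a' -> replacement #6
  pos 12: 'a' -> replacement #7
  pos 13: 'a' -> replacement #8
Total replacements: 8

8


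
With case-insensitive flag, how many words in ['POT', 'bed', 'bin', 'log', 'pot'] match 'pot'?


Case-insensitive matching: compare each word's lowercase form to 'pot'.
  'POT' -> lower='pot' -> MATCH
  'bed' -> lower='bed' -> no
  'bin' -> lower='bin' -> no
  'log' -> lower='log' -> no
  'pot' -> lower='pot' -> MATCH
Matches: ['POT', 'pot']
Count: 2

2


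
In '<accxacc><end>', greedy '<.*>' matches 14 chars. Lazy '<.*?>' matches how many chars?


Greedy '<.*>' tries to match as MUCH as possible.
Lazy '<.*?>' tries to match as LITTLE as possible.

String: '<accxacc><end>'
Greedy '<.*>' starts at first '<' and extends to the LAST '>': '<accxacc><end>' (14 chars)
Lazy '<.*?>' starts at first '<' and stops at the FIRST '>': '<accxacc>' (9 chars)

9


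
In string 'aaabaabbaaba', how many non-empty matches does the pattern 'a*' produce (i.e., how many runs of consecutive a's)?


Pattern 'a*' matches zero or more a's. We want non-empty runs of consecutive a's.
String: 'aaabaabbaaba'
Walking through the string to find runs of a's:
  Run 1: positions 0-2 -> 'aaa'
  Run 2: positions 4-5 -> 'aa'
  Run 3: positions 8-9 -> 'aa'
  Run 4: positions 11-11 -> 'a'
Non-empty runs found: ['aaa', 'aa', 'aa', 'a']
Count: 4

4


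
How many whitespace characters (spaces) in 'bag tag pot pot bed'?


\s matches whitespace characters (spaces, tabs, etc.).
Text: 'bag tag pot pot bed'
This text has 5 words separated by spaces.
Number of spaces = number of words - 1 = 5 - 1 = 4

4


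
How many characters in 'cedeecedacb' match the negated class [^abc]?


Negated class [^abc] matches any char NOT in {a, b, c}
Scanning 'cedeecedacb':
  pos 0: 'c' -> no (excluded)
  pos 1: 'e' -> MATCH
  pos 2: 'd' -> MATCH
  pos 3: 'e' -> MATCH
  pos 4: 'e' -> MATCH
  pos 5: 'c' -> no (excluded)
  pos 6: 'e' -> MATCH
  pos 7: 'd' -> MATCH
  pos 8: 'a' -> no (excluded)
  pos 9: 'c' -> no (excluded)
  pos 10: 'b' -> no (excluded)
Total matches: 6

6


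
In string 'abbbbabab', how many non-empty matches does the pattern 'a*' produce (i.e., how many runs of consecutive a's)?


Pattern 'a*' matches zero or more a's. We want non-empty runs of consecutive a's.
String: 'abbbbabab'
Walking through the string to find runs of a's:
  Run 1: positions 0-0 -> 'a'
  Run 2: positions 5-5 -> 'a'
  Run 3: positions 7-7 -> 'a'
Non-empty runs found: ['a', 'a', 'a']
Count: 3

3


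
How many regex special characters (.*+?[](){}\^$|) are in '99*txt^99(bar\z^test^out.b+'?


Regex special characters are: . * + ? [ ] ( ) { } \ ^ $ |
Scanning '99*txt^99(bar\z^test^out.b+':
  pos 2: '*' -> SPECIAL
  pos 6: '^' -> SPECIAL
  pos 9: '(' -> SPECIAL
  pos 13: '\' -> SPECIAL
  pos 15: '^' -> SPECIAL
  pos 20: '^' -> SPECIAL
  pos 24: '.' -> SPECIAL
  pos 26: '+' -> SPECIAL
Special chars found: ['*', '^', '(', '\\', '^', '^', '.', '+']
Total: 8

8


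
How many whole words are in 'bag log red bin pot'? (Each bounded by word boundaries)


Word boundaries (\b) mark the start/end of each word.
Text: 'bag log red bin pot'
Splitting by whitespace:
  Word 1: 'bag'
  Word 2: 'log'
  Word 3: 'red'
  Word 4: 'bin'
  Word 5: 'pot'
Total whole words: 5

5


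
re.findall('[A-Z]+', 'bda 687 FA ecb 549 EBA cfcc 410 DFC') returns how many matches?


Pattern '[A-Z]+' finds one or more uppercase letters.
Text: 'bda 687 FA ecb 549 EBA cfcc 410 DFC'
Scanning for matches:
  Match 1: 'FA'
  Match 2: 'EBA'
  Match 3: 'DFC'
Total matches: 3

3


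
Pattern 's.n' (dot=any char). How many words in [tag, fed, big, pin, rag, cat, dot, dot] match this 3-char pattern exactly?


Pattern 's.n' means: starts with 's', any single char, ends with 'n'.
Checking each word (must be exactly 3 chars):
  'tag' (len=3): no
  'fed' (len=3): no
  'big' (len=3): no
  'pin' (len=3): no
  'rag' (len=3): no
  'cat' (len=3): no
  'dot' (len=3): no
  'dot' (len=3): no
Matching words: []
Total: 0

0


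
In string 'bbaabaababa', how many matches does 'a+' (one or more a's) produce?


Pattern 'a+' matches one or more consecutive a's.
String: 'bbaabaababa'
Scanning for runs of a:
  Match 1: 'aa' (length 2)
  Match 2: 'aa' (length 2)
  Match 3: 'a' (length 1)
  Match 4: 'a' (length 1)
Total matches: 4

4


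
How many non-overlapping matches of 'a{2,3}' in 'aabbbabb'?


Pattern 'a{2,3}' matches between 2 and 3 consecutive a's (greedy).
String: 'aabbbabb'
Finding runs of a's and applying greedy matching:
  Run at pos 0: 'aa' (length 2)
  Run at pos 5: 'a' (length 1)
Matches: ['aa']
Count: 1

1


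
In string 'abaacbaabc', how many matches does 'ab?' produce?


Pattern 'ab?' matches 'a' optionally followed by 'b'.
String: 'abaacbaabc'
Scanning left to right for 'a' then checking next char:
  Match 1: 'ab' (a followed by b)
  Match 2: 'a' (a not followed by b)
  Match 3: 'a' (a not followed by b)
  Match 4: 'a' (a not followed by b)
  Match 5: 'ab' (a followed by b)
Total matches: 5

5


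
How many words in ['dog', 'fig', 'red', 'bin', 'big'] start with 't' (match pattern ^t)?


Pattern ^t anchors to start of word. Check which words begin with 't':
  'dog' -> no
  'fig' -> no
  'red' -> no
  'bin' -> no
  'big' -> no
Matching words: []
Count: 0

0


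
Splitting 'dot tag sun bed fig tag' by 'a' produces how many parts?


Splitting by 'a' breaks the string at each occurrence of the separator.
Text: 'dot tag sun bed fig tag'
Parts after split:
  Part 1: 'dot t'
  Part 2: 'g sun bed fig t'
  Part 3: 'g'
Total parts: 3

3


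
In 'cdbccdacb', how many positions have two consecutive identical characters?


Looking for consecutive identical characters in 'cdbccdacb':
  pos 0-1: 'c' vs 'd' -> different
  pos 1-2: 'd' vs 'b' -> different
  pos 2-3: 'b' vs 'c' -> different
  pos 3-4: 'c' vs 'c' -> MATCH ('cc')
  pos 4-5: 'c' vs 'd' -> different
  pos 5-6: 'd' vs 'a' -> different
  pos 6-7: 'a' vs 'c' -> different
  pos 7-8: 'c' vs 'b' -> different
Consecutive identical pairs: ['cc']
Count: 1

1


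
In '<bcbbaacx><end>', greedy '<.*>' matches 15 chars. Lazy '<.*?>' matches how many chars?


Greedy '<.*>' tries to match as MUCH as possible.
Lazy '<.*?>' tries to match as LITTLE as possible.

String: '<bcbbaacx><end>'
Greedy '<.*>' starts at first '<' and extends to the LAST '>': '<bcbbaacx><end>' (15 chars)
Lazy '<.*?>' starts at first '<' and stops at the FIRST '>': '<bcbbaacx>' (10 chars)

10


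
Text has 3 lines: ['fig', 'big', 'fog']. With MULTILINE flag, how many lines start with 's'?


With MULTILINE flag, ^ matches the start of each line.
Lines: ['fig', 'big', 'fog']
Checking which lines start with 's':
  Line 1: 'fig' -> no
  Line 2: 'big' -> no
  Line 3: 'fog' -> no
Matching lines: []
Count: 0

0


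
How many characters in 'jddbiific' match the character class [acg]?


Character class [acg] matches any of: {a, c, g}
Scanning string 'jddbiific' character by character:
  pos 0: 'j' -> no
  pos 1: 'd' -> no
  pos 2: 'd' -> no
  pos 3: 'b' -> no
  pos 4: 'i' -> no
  pos 5: 'i' -> no
  pos 6: 'f' -> no
  pos 7: 'i' -> no
  pos 8: 'c' -> MATCH
Total matches: 1

1


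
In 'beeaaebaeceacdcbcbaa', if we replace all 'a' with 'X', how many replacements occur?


re.sub('a', 'X', text) replaces every occurrence of 'a' with 'X'.
Text: 'beeaaebaeceacdcbcbaa'
Scanning for 'a':
  pos 3: 'a' -> replacement #1
  pos 4: 'a' -> replacement #2
  pos 7: 'a' -> replacement #3
  pos 11: 'a' -> replacement #4
  pos 18: 'a' -> replacement #5
  pos 19: 'a' -> replacement #6
Total replacements: 6

6


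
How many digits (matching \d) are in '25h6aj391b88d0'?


\d matches any digit 0-9.
Scanning '25h6aj391b88d0':
  pos 0: '2' -> DIGIT
  pos 1: '5' -> DIGIT
  pos 3: '6' -> DIGIT
  pos 6: '3' -> DIGIT
  pos 7: '9' -> DIGIT
  pos 8: '1' -> DIGIT
  pos 10: '8' -> DIGIT
  pos 11: '8' -> DIGIT
  pos 13: '0' -> DIGIT
Digits found: ['2', '5', '6', '3', '9', '1', '8', '8', '0']
Total: 9

9


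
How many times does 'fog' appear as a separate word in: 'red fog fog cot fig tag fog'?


Scanning each word for exact match 'fog':
  Word 1: 'red' -> no
  Word 2: 'fog' -> MATCH
  Word 3: 'fog' -> MATCH
  Word 4: 'cot' -> no
  Word 5: 'fig' -> no
  Word 6: 'tag' -> no
  Word 7: 'fog' -> MATCH
Total matches: 3

3


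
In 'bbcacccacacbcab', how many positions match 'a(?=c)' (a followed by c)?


Lookahead 'a(?=c)' matches 'a' only when followed by 'c'.
String: 'bbcacccacacbcab'
Checking each position where char is 'a':
  pos 3: 'a' -> MATCH (next='c')
  pos 7: 'a' -> MATCH (next='c')
  pos 9: 'a' -> MATCH (next='c')
  pos 13: 'a' -> no (next='b')
Matching positions: [3, 7, 9]
Count: 3

3


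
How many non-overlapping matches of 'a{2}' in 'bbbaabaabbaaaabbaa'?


Pattern 'a{2}' matches exactly 2 consecutive a's (greedy, non-overlapping).
String: 'bbbaabaabbaaaabbaa'
Scanning for runs of a's:
  Run at pos 3: 'aa' (length 2) -> 1 match(es)
  Run at pos 6: 'aa' (length 2) -> 1 match(es)
  Run at pos 10: 'aaaa' (length 4) -> 2 match(es)
  Run at pos 16: 'aa' (length 2) -> 1 match(es)
Matches found: ['aa', 'aa', 'aa', 'aa', 'aa']
Total: 5

5


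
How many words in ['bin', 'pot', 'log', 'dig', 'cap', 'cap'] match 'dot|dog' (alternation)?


Alternation 'dot|dog' matches either 'dot' or 'dog'.
Checking each word:
  'bin' -> no
  'pot' -> no
  'log' -> no
  'dig' -> no
  'cap' -> no
  'cap' -> no
Matches: []
Count: 0

0


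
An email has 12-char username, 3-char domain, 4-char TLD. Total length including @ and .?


An email address has format: username@domain.tld
Username length: 12
'@' character: 1
Domain length: 3
'.' character: 1
TLD length: 4
Total = 12 + 1 + 3 + 1 + 4 = 21

21


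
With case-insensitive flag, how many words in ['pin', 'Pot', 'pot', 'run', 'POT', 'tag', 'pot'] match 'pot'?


Case-insensitive matching: compare each word's lowercase form to 'pot'.
  'pin' -> lower='pin' -> no
  'Pot' -> lower='pot' -> MATCH
  'pot' -> lower='pot' -> MATCH
  'run' -> lower='run' -> no
  'POT' -> lower='pot' -> MATCH
  'tag' -> lower='tag' -> no
  'pot' -> lower='pot' -> MATCH
Matches: ['Pot', 'pot', 'POT', 'pot']
Count: 4

4


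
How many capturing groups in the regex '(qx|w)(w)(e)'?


To count capturing groups, count each '(' that starts a group.
Pattern: '(qx|w)(w)(e)'
Walking through the pattern:
  Position 0: '(' -> group #1
  Position 6: '(' -> group #2
  Position 9: '(' -> group #3
Total capturing groups: 3

3


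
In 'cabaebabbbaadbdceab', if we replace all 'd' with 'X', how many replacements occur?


re.sub('d', 'X', text) replaces every occurrence of 'd' with 'X'.
Text: 'cabaebabbbaadbdceab'
Scanning for 'd':
  pos 12: 'd' -> replacement #1
  pos 14: 'd' -> replacement #2
Total replacements: 2

2


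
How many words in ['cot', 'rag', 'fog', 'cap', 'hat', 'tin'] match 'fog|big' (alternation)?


Alternation 'fog|big' matches either 'fog' or 'big'.
Checking each word:
  'cot' -> no
  'rag' -> no
  'fog' -> MATCH
  'cap' -> no
  'hat' -> no
  'tin' -> no
Matches: ['fog']
Count: 1

1


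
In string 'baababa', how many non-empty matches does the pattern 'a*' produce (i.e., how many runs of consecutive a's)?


Pattern 'a*' matches zero or more a's. We want non-empty runs of consecutive a's.
String: 'baababa'
Walking through the string to find runs of a's:
  Run 1: positions 1-2 -> 'aa'
  Run 2: positions 4-4 -> 'a'
  Run 3: positions 6-6 -> 'a'
Non-empty runs found: ['aa', 'a', 'a']
Count: 3

3


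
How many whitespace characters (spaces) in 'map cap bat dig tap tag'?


\s matches whitespace characters (spaces, tabs, etc.).
Text: 'map cap bat dig tap tag'
This text has 6 words separated by spaces.
Number of spaces = number of words - 1 = 6 - 1 = 5

5


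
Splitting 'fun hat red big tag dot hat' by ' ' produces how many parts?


Splitting by ' ' breaks the string at each occurrence of the separator.
Text: 'fun hat red big tag dot hat'
Parts after split:
  Part 1: 'fun'
  Part 2: 'hat'
  Part 3: 'red'
  Part 4: 'big'
  Part 5: 'tag'
  Part 6: 'dot'
  Part 7: 'hat'
Total parts: 7

7


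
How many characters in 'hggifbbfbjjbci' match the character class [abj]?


Character class [abj] matches any of: {a, b, j}
Scanning string 'hggifbbfbjjbci' character by character:
  pos 0: 'h' -> no
  pos 1: 'g' -> no
  pos 2: 'g' -> no
  pos 3: 'i' -> no
  pos 4: 'f' -> no
  pos 5: 'b' -> MATCH
  pos 6: 'b' -> MATCH
  pos 7: 'f' -> no
  pos 8: 'b' -> MATCH
  pos 9: 'j' -> MATCH
  pos 10: 'j' -> MATCH
  pos 11: 'b' -> MATCH
  pos 12: 'c' -> no
  pos 13: 'i' -> no
Total matches: 6

6


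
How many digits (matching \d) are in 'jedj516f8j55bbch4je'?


\d matches any digit 0-9.
Scanning 'jedj516f8j55bbch4je':
  pos 4: '5' -> DIGIT
  pos 5: '1' -> DIGIT
  pos 6: '6' -> DIGIT
  pos 8: '8' -> DIGIT
  pos 10: '5' -> DIGIT
  pos 11: '5' -> DIGIT
  pos 16: '4' -> DIGIT
Digits found: ['5', '1', '6', '8', '5', '5', '4']
Total: 7

7


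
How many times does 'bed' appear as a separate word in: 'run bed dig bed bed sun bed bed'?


Scanning each word for exact match 'bed':
  Word 1: 'run' -> no
  Word 2: 'bed' -> MATCH
  Word 3: 'dig' -> no
  Word 4: 'bed' -> MATCH
  Word 5: 'bed' -> MATCH
  Word 6: 'sun' -> no
  Word 7: 'bed' -> MATCH
  Word 8: 'bed' -> MATCH
Total matches: 5

5


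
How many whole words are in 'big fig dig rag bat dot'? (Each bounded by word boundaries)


Word boundaries (\b) mark the start/end of each word.
Text: 'big fig dig rag bat dot'
Splitting by whitespace:
  Word 1: 'big'
  Word 2: 'fig'
  Word 3: 'dig'
  Word 4: 'rag'
  Word 5: 'bat'
  Word 6: 'dot'
Total whole words: 6

6


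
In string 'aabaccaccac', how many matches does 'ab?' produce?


Pattern 'ab?' matches 'a' optionally followed by 'b'.
String: 'aabaccaccac'
Scanning left to right for 'a' then checking next char:
  Match 1: 'a' (a not followed by b)
  Match 2: 'ab' (a followed by b)
  Match 3: 'a' (a not followed by b)
  Match 4: 'a' (a not followed by b)
  Match 5: 'a' (a not followed by b)
Total matches: 5

5


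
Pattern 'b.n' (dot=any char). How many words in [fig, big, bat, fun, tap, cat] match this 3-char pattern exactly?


Pattern 'b.n' means: starts with 'b', any single char, ends with 'n'.
Checking each word (must be exactly 3 chars):
  'fig' (len=3): no
  'big' (len=3): no
  'bat' (len=3): no
  'fun' (len=3): no
  'tap' (len=3): no
  'cat' (len=3): no
Matching words: []
Total: 0

0


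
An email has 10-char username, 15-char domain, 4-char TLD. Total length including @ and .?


An email address has format: username@domain.tld
Username length: 10
'@' character: 1
Domain length: 15
'.' character: 1
TLD length: 4
Total = 10 + 1 + 15 + 1 + 4 = 31

31


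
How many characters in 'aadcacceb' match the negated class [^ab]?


Negated class [^ab] matches any char NOT in {a, b}
Scanning 'aadcacceb':
  pos 0: 'a' -> no (excluded)
  pos 1: 'a' -> no (excluded)
  pos 2: 'd' -> MATCH
  pos 3: 'c' -> MATCH
  pos 4: 'a' -> no (excluded)
  pos 5: 'c' -> MATCH
  pos 6: 'c' -> MATCH
  pos 7: 'e' -> MATCH
  pos 8: 'b' -> no (excluded)
Total matches: 5

5


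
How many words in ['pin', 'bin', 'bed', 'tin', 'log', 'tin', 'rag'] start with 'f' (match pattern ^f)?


Pattern ^f anchors to start of word. Check which words begin with 'f':
  'pin' -> no
  'bin' -> no
  'bed' -> no
  'tin' -> no
  'log' -> no
  'tin' -> no
  'rag' -> no
Matching words: []
Count: 0

0


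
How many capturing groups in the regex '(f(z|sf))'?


To count capturing groups, count each '(' that starts a group.
Pattern: '(f(z|sf))'
Walking through the pattern:
  Position 0: '(' -> group #1
  Position 2: '(' -> group #2
Total capturing groups: 2

2


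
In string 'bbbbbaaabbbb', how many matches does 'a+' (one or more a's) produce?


Pattern 'a+' matches one or more consecutive a's.
String: 'bbbbbaaabbbb'
Scanning for runs of a:
  Match 1: 'aaa' (length 3)
Total matches: 1

1


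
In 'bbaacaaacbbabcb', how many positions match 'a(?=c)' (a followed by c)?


Lookahead 'a(?=c)' matches 'a' only when followed by 'c'.
String: 'bbaacaaacbbabcb'
Checking each position where char is 'a':
  pos 2: 'a' -> no (next='a')
  pos 3: 'a' -> MATCH (next='c')
  pos 5: 'a' -> no (next='a')
  pos 6: 'a' -> no (next='a')
  pos 7: 'a' -> MATCH (next='c')
  pos 11: 'a' -> no (next='b')
Matching positions: [3, 7]
Count: 2

2


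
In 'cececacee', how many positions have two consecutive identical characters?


Looking for consecutive identical characters in 'cececacee':
  pos 0-1: 'c' vs 'e' -> different
  pos 1-2: 'e' vs 'c' -> different
  pos 2-3: 'c' vs 'e' -> different
  pos 3-4: 'e' vs 'c' -> different
  pos 4-5: 'c' vs 'a' -> different
  pos 5-6: 'a' vs 'c' -> different
  pos 6-7: 'c' vs 'e' -> different
  pos 7-8: 'e' vs 'e' -> MATCH ('ee')
Consecutive identical pairs: ['ee']
Count: 1

1


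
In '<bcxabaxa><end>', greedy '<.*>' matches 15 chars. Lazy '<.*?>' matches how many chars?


Greedy '<.*>' tries to match as MUCH as possible.
Lazy '<.*?>' tries to match as LITTLE as possible.

String: '<bcxabaxa><end>'
Greedy '<.*>' starts at first '<' and extends to the LAST '>': '<bcxabaxa><end>' (15 chars)
Lazy '<.*?>' starts at first '<' and stops at the FIRST '>': '<bcxabaxa>' (10 chars)

10


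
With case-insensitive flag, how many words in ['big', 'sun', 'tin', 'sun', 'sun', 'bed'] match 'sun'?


Case-insensitive matching: compare each word's lowercase form to 'sun'.
  'big' -> lower='big' -> no
  'sun' -> lower='sun' -> MATCH
  'tin' -> lower='tin' -> no
  'sun' -> lower='sun' -> MATCH
  'sun' -> lower='sun' -> MATCH
  'bed' -> lower='bed' -> no
Matches: ['sun', 'sun', 'sun']
Count: 3

3


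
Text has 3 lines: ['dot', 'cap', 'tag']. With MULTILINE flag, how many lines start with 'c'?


With MULTILINE flag, ^ matches the start of each line.
Lines: ['dot', 'cap', 'tag']
Checking which lines start with 'c':
  Line 1: 'dot' -> no
  Line 2: 'cap' -> MATCH
  Line 3: 'tag' -> no
Matching lines: ['cap']
Count: 1

1


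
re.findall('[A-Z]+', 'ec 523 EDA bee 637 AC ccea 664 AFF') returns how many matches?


Pattern '[A-Z]+' finds one or more uppercase letters.
Text: 'ec 523 EDA bee 637 AC ccea 664 AFF'
Scanning for matches:
  Match 1: 'EDA'
  Match 2: 'AC'
  Match 3: 'AFF'
Total matches: 3

3


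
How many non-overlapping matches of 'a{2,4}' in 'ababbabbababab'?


Pattern 'a{2,4}' matches between 2 and 4 consecutive a's (greedy).
String: 'ababbabbababab'
Finding runs of a's and applying greedy matching:
  Run at pos 0: 'a' (length 1)
  Run at pos 2: 'a' (length 1)
  Run at pos 5: 'a' (length 1)
  Run at pos 8: 'a' (length 1)
  Run at pos 10: 'a' (length 1)
  Run at pos 12: 'a' (length 1)
Matches: []
Count: 0

0


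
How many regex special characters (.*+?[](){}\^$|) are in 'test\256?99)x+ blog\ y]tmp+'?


Regex special characters are: . * + ? [ ] ( ) { } \ ^ $ |
Scanning 'test\256?99)x+ blog\ y]tmp+':
  pos 4: '\' -> SPECIAL
  pos 8: '?' -> SPECIAL
  pos 11: ')' -> SPECIAL
  pos 13: '+' -> SPECIAL
  pos 19: '\' -> SPECIAL
  pos 22: ']' -> SPECIAL
  pos 26: '+' -> SPECIAL
Special chars found: ['\\', '?', ')', '+', '\\', ']', '+']
Total: 7

7


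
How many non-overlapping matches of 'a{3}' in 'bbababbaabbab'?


Pattern 'a{3}' matches exactly 3 consecutive a's (greedy, non-overlapping).
String: 'bbababbaabbab'
Scanning for runs of a's:
  Run at pos 2: 'a' (length 1) -> 0 match(es)
  Run at pos 4: 'a' (length 1) -> 0 match(es)
  Run at pos 7: 'aa' (length 2) -> 0 match(es)
  Run at pos 11: 'a' (length 1) -> 0 match(es)
Matches found: []
Total: 0

0


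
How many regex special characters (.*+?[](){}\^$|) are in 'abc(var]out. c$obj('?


Regex special characters are: . * + ? [ ] ( ) { } \ ^ $ |
Scanning 'abc(var]out. c$obj(':
  pos 3: '(' -> SPECIAL
  pos 7: ']' -> SPECIAL
  pos 11: '.' -> SPECIAL
  pos 14: '$' -> SPECIAL
  pos 18: '(' -> SPECIAL
Special chars found: ['(', ']', '.', '$', '(']
Total: 5

5


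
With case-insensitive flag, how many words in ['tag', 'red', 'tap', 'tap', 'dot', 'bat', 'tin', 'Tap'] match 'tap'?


Case-insensitive matching: compare each word's lowercase form to 'tap'.
  'tag' -> lower='tag' -> no
  'red' -> lower='red' -> no
  'tap' -> lower='tap' -> MATCH
  'tap' -> lower='tap' -> MATCH
  'dot' -> lower='dot' -> no
  'bat' -> lower='bat' -> no
  'tin' -> lower='tin' -> no
  'Tap' -> lower='tap' -> MATCH
Matches: ['tap', 'tap', 'Tap']
Count: 3

3


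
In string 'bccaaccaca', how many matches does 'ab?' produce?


Pattern 'ab?' matches 'a' optionally followed by 'b'.
String: 'bccaaccaca'
Scanning left to right for 'a' then checking next char:
  Match 1: 'a' (a not followed by b)
  Match 2: 'a' (a not followed by b)
  Match 3: 'a' (a not followed by b)
  Match 4: 'a' (a not followed by b)
Total matches: 4

4


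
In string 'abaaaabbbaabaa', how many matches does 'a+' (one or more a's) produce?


Pattern 'a+' matches one or more consecutive a's.
String: 'abaaaabbbaabaa'
Scanning for runs of a:
  Match 1: 'a' (length 1)
  Match 2: 'aaaa' (length 4)
  Match 3: 'aa' (length 2)
  Match 4: 'aa' (length 2)
Total matches: 4

4


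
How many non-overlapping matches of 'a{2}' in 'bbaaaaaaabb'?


Pattern 'a{2}' matches exactly 2 consecutive a's (greedy, non-overlapping).
String: 'bbaaaaaaabb'
Scanning for runs of a's:
  Run at pos 2: 'aaaaaaa' (length 7) -> 3 match(es)
Matches found: ['aa', 'aa', 'aa']
Total: 3

3


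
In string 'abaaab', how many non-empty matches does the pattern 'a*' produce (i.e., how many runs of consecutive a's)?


Pattern 'a*' matches zero or more a's. We want non-empty runs of consecutive a's.
String: 'abaaab'
Walking through the string to find runs of a's:
  Run 1: positions 0-0 -> 'a'
  Run 2: positions 2-4 -> 'aaa'
Non-empty runs found: ['a', 'aaa']
Count: 2

2


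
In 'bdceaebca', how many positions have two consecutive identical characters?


Looking for consecutive identical characters in 'bdceaebca':
  pos 0-1: 'b' vs 'd' -> different
  pos 1-2: 'd' vs 'c' -> different
  pos 2-3: 'c' vs 'e' -> different
  pos 3-4: 'e' vs 'a' -> different
  pos 4-5: 'a' vs 'e' -> different
  pos 5-6: 'e' vs 'b' -> different
  pos 6-7: 'b' vs 'c' -> different
  pos 7-8: 'c' vs 'a' -> different
Consecutive identical pairs: []
Count: 0

0


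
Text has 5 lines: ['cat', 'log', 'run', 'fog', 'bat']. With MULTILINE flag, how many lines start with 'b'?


With MULTILINE flag, ^ matches the start of each line.
Lines: ['cat', 'log', 'run', 'fog', 'bat']
Checking which lines start with 'b':
  Line 1: 'cat' -> no
  Line 2: 'log' -> no
  Line 3: 'run' -> no
  Line 4: 'fog' -> no
  Line 5: 'bat' -> MATCH
Matching lines: ['bat']
Count: 1

1


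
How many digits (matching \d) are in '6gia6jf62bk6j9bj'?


\d matches any digit 0-9.
Scanning '6gia6jf62bk6j9bj':
  pos 0: '6' -> DIGIT
  pos 4: '6' -> DIGIT
  pos 7: '6' -> DIGIT
  pos 8: '2' -> DIGIT
  pos 11: '6' -> DIGIT
  pos 13: '9' -> DIGIT
Digits found: ['6', '6', '6', '2', '6', '9']
Total: 6

6


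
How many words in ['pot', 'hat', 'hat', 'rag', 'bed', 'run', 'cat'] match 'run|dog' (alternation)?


Alternation 'run|dog' matches either 'run' or 'dog'.
Checking each word:
  'pot' -> no
  'hat' -> no
  'hat' -> no
  'rag' -> no
  'bed' -> no
  'run' -> MATCH
  'cat' -> no
Matches: ['run']
Count: 1

1


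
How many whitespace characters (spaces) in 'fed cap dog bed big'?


\s matches whitespace characters (spaces, tabs, etc.).
Text: 'fed cap dog bed big'
This text has 5 words separated by spaces.
Number of spaces = number of words - 1 = 5 - 1 = 4

4


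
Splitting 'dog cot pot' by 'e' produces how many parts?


Splitting by 'e' breaks the string at each occurrence of the separator.
Text: 'dog cot pot'
Parts after split:
  Part 1: 'dog cot pot'
Total parts: 1

1


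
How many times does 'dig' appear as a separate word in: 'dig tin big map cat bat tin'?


Scanning each word for exact match 'dig':
  Word 1: 'dig' -> MATCH
  Word 2: 'tin' -> no
  Word 3: 'big' -> no
  Word 4: 'map' -> no
  Word 5: 'cat' -> no
  Word 6: 'bat' -> no
  Word 7: 'tin' -> no
Total matches: 1

1


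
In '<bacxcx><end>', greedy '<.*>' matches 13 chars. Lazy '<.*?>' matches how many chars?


Greedy '<.*>' tries to match as MUCH as possible.
Lazy '<.*?>' tries to match as LITTLE as possible.

String: '<bacxcx><end>'
Greedy '<.*>' starts at first '<' and extends to the LAST '>': '<bacxcx><end>' (13 chars)
Lazy '<.*?>' starts at first '<' and stops at the FIRST '>': '<bacxcx>' (8 chars)

8


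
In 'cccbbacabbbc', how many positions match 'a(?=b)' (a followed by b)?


Lookahead 'a(?=b)' matches 'a' only when followed by 'b'.
String: 'cccbbacabbbc'
Checking each position where char is 'a':
  pos 5: 'a' -> no (next='c')
  pos 7: 'a' -> MATCH (next='b')
Matching positions: [7]
Count: 1

1


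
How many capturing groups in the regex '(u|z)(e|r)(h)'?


To count capturing groups, count each '(' that starts a group.
Pattern: '(u|z)(e|r)(h)'
Walking through the pattern:
  Position 0: '(' -> group #1
  Position 5: '(' -> group #2
  Position 10: '(' -> group #3
Total capturing groups: 3

3


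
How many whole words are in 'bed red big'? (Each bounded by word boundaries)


Word boundaries (\b) mark the start/end of each word.
Text: 'bed red big'
Splitting by whitespace:
  Word 1: 'bed'
  Word 2: 'red'
  Word 3: 'big'
Total whole words: 3

3


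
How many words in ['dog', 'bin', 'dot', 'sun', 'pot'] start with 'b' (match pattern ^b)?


Pattern ^b anchors to start of word. Check which words begin with 'b':
  'dog' -> no
  'bin' -> MATCH (starts with 'b')
  'dot' -> no
  'sun' -> no
  'pot' -> no
Matching words: ['bin']
Count: 1

1


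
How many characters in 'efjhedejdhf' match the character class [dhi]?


Character class [dhi] matches any of: {d, h, i}
Scanning string 'efjhedejdhf' character by character:
  pos 0: 'e' -> no
  pos 1: 'f' -> no
  pos 2: 'j' -> no
  pos 3: 'h' -> MATCH
  pos 4: 'e' -> no
  pos 5: 'd' -> MATCH
  pos 6: 'e' -> no
  pos 7: 'j' -> no
  pos 8: 'd' -> MATCH
  pos 9: 'h' -> MATCH
  pos 10: 'f' -> no
Total matches: 4

4


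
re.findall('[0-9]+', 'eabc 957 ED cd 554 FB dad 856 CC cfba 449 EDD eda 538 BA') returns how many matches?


Pattern '[0-9]+' finds one or more digits.
Text: 'eabc 957 ED cd 554 FB dad 856 CC cfba 449 EDD eda 538 BA'
Scanning for matches:
  Match 1: '957'
  Match 2: '554'
  Match 3: '856'
  Match 4: '449'
  Match 5: '538'
Total matches: 5

5


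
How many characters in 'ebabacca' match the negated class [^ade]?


Negated class [^ade] matches any char NOT in {a, d, e}
Scanning 'ebabacca':
  pos 0: 'e' -> no (excluded)
  pos 1: 'b' -> MATCH
  pos 2: 'a' -> no (excluded)
  pos 3: 'b' -> MATCH
  pos 4: 'a' -> no (excluded)
  pos 5: 'c' -> MATCH
  pos 6: 'c' -> MATCH
  pos 7: 'a' -> no (excluded)
Total matches: 4

4


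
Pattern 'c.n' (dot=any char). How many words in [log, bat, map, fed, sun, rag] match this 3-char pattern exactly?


Pattern 'c.n' means: starts with 'c', any single char, ends with 'n'.
Checking each word (must be exactly 3 chars):
  'log' (len=3): no
  'bat' (len=3): no
  'map' (len=3): no
  'fed' (len=3): no
  'sun' (len=3): no
  'rag' (len=3): no
Matching words: []
Total: 0

0


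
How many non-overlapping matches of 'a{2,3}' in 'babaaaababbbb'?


Pattern 'a{2,3}' matches between 2 and 3 consecutive a's (greedy).
String: 'babaaaababbbb'
Finding runs of a's and applying greedy matching:
  Run at pos 1: 'a' (length 1)
  Run at pos 3: 'aaaa' (length 4)
  Run at pos 8: 'a' (length 1)
Matches: ['aaa']
Count: 1

1


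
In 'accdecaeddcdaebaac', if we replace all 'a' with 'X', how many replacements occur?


re.sub('a', 'X', text) replaces every occurrence of 'a' with 'X'.
Text: 'accdecaeddcdaebaac'
Scanning for 'a':
  pos 0: 'a' -> replacement #1
  pos 6: 'a' -> replacement #2
  pos 12: 'a' -> replacement #3
  pos 15: 'a' -> replacement #4
  pos 16: 'a' -> replacement #5
Total replacements: 5

5


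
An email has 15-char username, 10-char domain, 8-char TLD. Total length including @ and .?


An email address has format: username@domain.tld
Username length: 15
'@' character: 1
Domain length: 10
'.' character: 1
TLD length: 8
Total = 15 + 1 + 10 + 1 + 8 = 35

35


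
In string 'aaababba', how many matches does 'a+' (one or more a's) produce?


Pattern 'a+' matches one or more consecutive a's.
String: 'aaababba'
Scanning for runs of a:
  Match 1: 'aaa' (length 3)
  Match 2: 'a' (length 1)
  Match 3: 'a' (length 1)
Total matches: 3

3


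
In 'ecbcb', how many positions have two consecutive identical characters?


Looking for consecutive identical characters in 'ecbcb':
  pos 0-1: 'e' vs 'c' -> different
  pos 1-2: 'c' vs 'b' -> different
  pos 2-3: 'b' vs 'c' -> different
  pos 3-4: 'c' vs 'b' -> different
Consecutive identical pairs: []
Count: 0

0


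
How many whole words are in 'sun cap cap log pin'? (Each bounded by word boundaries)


Word boundaries (\b) mark the start/end of each word.
Text: 'sun cap cap log pin'
Splitting by whitespace:
  Word 1: 'sun'
  Word 2: 'cap'
  Word 3: 'cap'
  Word 4: 'log'
  Word 5: 'pin'
Total whole words: 5

5


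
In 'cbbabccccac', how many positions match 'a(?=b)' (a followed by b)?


Lookahead 'a(?=b)' matches 'a' only when followed by 'b'.
String: 'cbbabccccac'
Checking each position where char is 'a':
  pos 3: 'a' -> MATCH (next='b')
  pos 9: 'a' -> no (next='c')
Matching positions: [3]
Count: 1

1


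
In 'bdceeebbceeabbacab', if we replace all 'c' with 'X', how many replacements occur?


re.sub('c', 'X', text) replaces every occurrence of 'c' with 'X'.
Text: 'bdceeebbceeabbacab'
Scanning for 'c':
  pos 2: 'c' -> replacement #1
  pos 8: 'c' -> replacement #2
  pos 15: 'c' -> replacement #3
Total replacements: 3

3


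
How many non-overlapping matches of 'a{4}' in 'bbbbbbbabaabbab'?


Pattern 'a{4}' matches exactly 4 consecutive a's (greedy, non-overlapping).
String: 'bbbbbbbabaabbab'
Scanning for runs of a's:
  Run at pos 7: 'a' (length 1) -> 0 match(es)
  Run at pos 9: 'aa' (length 2) -> 0 match(es)
  Run at pos 13: 'a' (length 1) -> 0 match(es)
Matches found: []
Total: 0

0


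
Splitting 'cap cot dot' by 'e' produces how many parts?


Splitting by 'e' breaks the string at each occurrence of the separator.
Text: 'cap cot dot'
Parts after split:
  Part 1: 'cap cot dot'
Total parts: 1

1


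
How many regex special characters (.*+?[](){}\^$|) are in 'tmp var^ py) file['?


Regex special characters are: . * + ? [ ] ( ) { } \ ^ $ |
Scanning 'tmp var^ py) file[':
  pos 7: '^' -> SPECIAL
  pos 11: ')' -> SPECIAL
  pos 17: '[' -> SPECIAL
Special chars found: ['^', ')', '[']
Total: 3

3


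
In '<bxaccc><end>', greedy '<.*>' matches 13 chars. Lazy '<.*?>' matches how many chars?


Greedy '<.*>' tries to match as MUCH as possible.
Lazy '<.*?>' tries to match as LITTLE as possible.

String: '<bxaccc><end>'
Greedy '<.*>' starts at first '<' and extends to the LAST '>': '<bxaccc><end>' (13 chars)
Lazy '<.*?>' starts at first '<' and stops at the FIRST '>': '<bxaccc>' (8 chars)

8


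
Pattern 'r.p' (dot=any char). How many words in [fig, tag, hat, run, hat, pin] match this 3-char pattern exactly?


Pattern 'r.p' means: starts with 'r', any single char, ends with 'p'.
Checking each word (must be exactly 3 chars):
  'fig' (len=3): no
  'tag' (len=3): no
  'hat' (len=3): no
  'run' (len=3): no
  'hat' (len=3): no
  'pin' (len=3): no
Matching words: []
Total: 0

0


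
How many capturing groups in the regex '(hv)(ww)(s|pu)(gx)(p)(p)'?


To count capturing groups, count each '(' that starts a group.
Pattern: '(hv)(ww)(s|pu)(gx)(p)(p)'
Walking through the pattern:
  Position 0: '(' -> group #1
  Position 4: '(' -> group #2
  Position 8: '(' -> group #3
  Position 14: '(' -> group #4
  Position 18: '(' -> group #5
  Position 21: '(' -> group #6
Total capturing groups: 6

6


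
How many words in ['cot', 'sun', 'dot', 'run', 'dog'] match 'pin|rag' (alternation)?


Alternation 'pin|rag' matches either 'pin' or 'rag'.
Checking each word:
  'cot' -> no
  'sun' -> no
  'dot' -> no
  'run' -> no
  'dog' -> no
Matches: []
Count: 0

0


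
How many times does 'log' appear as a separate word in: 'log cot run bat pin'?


Scanning each word for exact match 'log':
  Word 1: 'log' -> MATCH
  Word 2: 'cot' -> no
  Word 3: 'run' -> no
  Word 4: 'bat' -> no
  Word 5: 'pin' -> no
Total matches: 1

1


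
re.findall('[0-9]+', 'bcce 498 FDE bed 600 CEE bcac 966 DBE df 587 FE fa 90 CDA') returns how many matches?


Pattern '[0-9]+' finds one or more digits.
Text: 'bcce 498 FDE bed 600 CEE bcac 966 DBE df 587 FE fa 90 CDA'
Scanning for matches:
  Match 1: '498'
  Match 2: '600'
  Match 3: '966'
  Match 4: '587'
  Match 5: '90'
Total matches: 5

5


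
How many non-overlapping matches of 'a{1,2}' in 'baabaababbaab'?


Pattern 'a{1,2}' matches between 1 and 2 consecutive a's (greedy).
String: 'baabaababbaab'
Finding runs of a's and applying greedy matching:
  Run at pos 1: 'aa' (length 2)
  Run at pos 4: 'aa' (length 2)
  Run at pos 7: 'a' (length 1)
  Run at pos 10: 'aa' (length 2)
Matches: ['aa', 'aa', 'a', 'aa']
Count: 4

4


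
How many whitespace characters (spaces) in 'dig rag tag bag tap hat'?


\s matches whitespace characters (spaces, tabs, etc.).
Text: 'dig rag tag bag tap hat'
This text has 6 words separated by spaces.
Number of spaces = number of words - 1 = 6 - 1 = 5

5


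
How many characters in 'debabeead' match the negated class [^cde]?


Negated class [^cde] matches any char NOT in {c, d, e}
Scanning 'debabeead':
  pos 0: 'd' -> no (excluded)
  pos 1: 'e' -> no (excluded)
  pos 2: 'b' -> MATCH
  pos 3: 'a' -> MATCH
  pos 4: 'b' -> MATCH
  pos 5: 'e' -> no (excluded)
  pos 6: 'e' -> no (excluded)
  pos 7: 'a' -> MATCH
  pos 8: 'd' -> no (excluded)
Total matches: 4

4


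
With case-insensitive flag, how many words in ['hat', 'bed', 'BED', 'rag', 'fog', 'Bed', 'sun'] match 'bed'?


Case-insensitive matching: compare each word's lowercase form to 'bed'.
  'hat' -> lower='hat' -> no
  'bed' -> lower='bed' -> MATCH
  'BED' -> lower='bed' -> MATCH
  'rag' -> lower='rag' -> no
  'fog' -> lower='fog' -> no
  'Bed' -> lower='bed' -> MATCH
  'sun' -> lower='sun' -> no
Matches: ['bed', 'BED', 'Bed']
Count: 3

3


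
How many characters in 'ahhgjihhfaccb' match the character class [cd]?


Character class [cd] matches any of: {c, d}
Scanning string 'ahhgjihhfaccb' character by character:
  pos 0: 'a' -> no
  pos 1: 'h' -> no
  pos 2: 'h' -> no
  pos 3: 'g' -> no
  pos 4: 'j' -> no
  pos 5: 'i' -> no
  pos 6: 'h' -> no
  pos 7: 'h' -> no
  pos 8: 'f' -> no
  pos 9: 'a' -> no
  pos 10: 'c' -> MATCH
  pos 11: 'c' -> MATCH
  pos 12: 'b' -> no
Total matches: 2

2


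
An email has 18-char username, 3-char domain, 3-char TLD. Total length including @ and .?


An email address has format: username@domain.tld
Username length: 18
'@' character: 1
Domain length: 3
'.' character: 1
TLD length: 3
Total = 18 + 1 + 3 + 1 + 3 = 26

26


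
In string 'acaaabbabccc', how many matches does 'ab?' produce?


Pattern 'ab?' matches 'a' optionally followed by 'b'.
String: 'acaaabbabccc'
Scanning left to right for 'a' then checking next char:
  Match 1: 'a' (a not followed by b)
  Match 2: 'a' (a not followed by b)
  Match 3: 'a' (a not followed by b)
  Match 4: 'ab' (a followed by b)
  Match 5: 'ab' (a followed by b)
Total matches: 5

5


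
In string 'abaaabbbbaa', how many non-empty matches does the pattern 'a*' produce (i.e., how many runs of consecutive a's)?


Pattern 'a*' matches zero or more a's. We want non-empty runs of consecutive a's.
String: 'abaaabbbbaa'
Walking through the string to find runs of a's:
  Run 1: positions 0-0 -> 'a'
  Run 2: positions 2-4 -> 'aaa'
  Run 3: positions 9-10 -> 'aa'
Non-empty runs found: ['a', 'aaa', 'aa']
Count: 3

3


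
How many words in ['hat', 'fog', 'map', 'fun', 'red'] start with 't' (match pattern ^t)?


Pattern ^t anchors to start of word. Check which words begin with 't':
  'hat' -> no
  'fog' -> no
  'map' -> no
  'fun' -> no
  'red' -> no
Matching words: []
Count: 0

0


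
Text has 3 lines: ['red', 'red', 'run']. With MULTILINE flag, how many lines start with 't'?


With MULTILINE flag, ^ matches the start of each line.
Lines: ['red', 'red', 'run']
Checking which lines start with 't':
  Line 1: 'red' -> no
  Line 2: 'red' -> no
  Line 3: 'run' -> no
Matching lines: []
Count: 0

0


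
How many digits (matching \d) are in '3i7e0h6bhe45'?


\d matches any digit 0-9.
Scanning '3i7e0h6bhe45':
  pos 0: '3' -> DIGIT
  pos 2: '7' -> DIGIT
  pos 4: '0' -> DIGIT
  pos 6: '6' -> DIGIT
  pos 10: '4' -> DIGIT
  pos 11: '5' -> DIGIT
Digits found: ['3', '7', '0', '6', '4', '5']
Total: 6

6


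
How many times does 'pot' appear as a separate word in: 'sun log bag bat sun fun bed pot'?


Scanning each word for exact match 'pot':
  Word 1: 'sun' -> no
  Word 2: 'log' -> no
  Word 3: 'bag' -> no
  Word 4: 'bat' -> no
  Word 5: 'sun' -> no
  Word 6: 'fun' -> no
  Word 7: 'bed' -> no
  Word 8: 'pot' -> MATCH
Total matches: 1

1


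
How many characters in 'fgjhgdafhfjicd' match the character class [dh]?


Character class [dh] matches any of: {d, h}
Scanning string 'fgjhgdafhfjicd' character by character:
  pos 0: 'f' -> no
  pos 1: 'g' -> no
  pos 2: 'j' -> no
  pos 3: 'h' -> MATCH
  pos 4: 'g' -> no
  pos 5: 'd' -> MATCH
  pos 6: 'a' -> no
  pos 7: 'f' -> no
  pos 8: 'h' -> MATCH
  pos 9: 'f' -> no
  pos 10: 'j' -> no
  pos 11: 'i' -> no
  pos 12: 'c' -> no
  pos 13: 'd' -> MATCH
Total matches: 4

4


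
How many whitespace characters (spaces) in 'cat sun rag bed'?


\s matches whitespace characters (spaces, tabs, etc.).
Text: 'cat sun rag bed'
This text has 4 words separated by spaces.
Number of spaces = number of words - 1 = 4 - 1 = 3

3


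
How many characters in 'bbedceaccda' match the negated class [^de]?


Negated class [^de] matches any char NOT in {d, e}
Scanning 'bbedceaccda':
  pos 0: 'b' -> MATCH
  pos 1: 'b' -> MATCH
  pos 2: 'e' -> no (excluded)
  pos 3: 'd' -> no (excluded)
  pos 4: 'c' -> MATCH
  pos 5: 'e' -> no (excluded)
  pos 6: 'a' -> MATCH
  pos 7: 'c' -> MATCH
  pos 8: 'c' -> MATCH
  pos 9: 'd' -> no (excluded)
  pos 10: 'a' -> MATCH
Total matches: 7

7
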